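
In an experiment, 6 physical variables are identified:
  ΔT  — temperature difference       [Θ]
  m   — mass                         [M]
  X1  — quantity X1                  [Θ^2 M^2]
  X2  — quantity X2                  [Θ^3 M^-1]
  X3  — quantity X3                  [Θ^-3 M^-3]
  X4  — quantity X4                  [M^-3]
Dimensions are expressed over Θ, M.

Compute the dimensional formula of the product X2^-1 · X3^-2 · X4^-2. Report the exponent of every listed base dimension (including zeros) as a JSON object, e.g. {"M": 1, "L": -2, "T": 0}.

{"Θ": 3, "M": 13}

Exponent matrix [Θ,M] × [ΔT,m,X1,X2,X3,X4]:
  Θ: [ 1  0  2  3 -3  0]
  M: [ 0  1  2 -1 -3 -3]
  [Θ]: (-1)·3+(-2)·-3+(-2)·0 = 3
  [M]: (-1)·-1+(-2)·-3+(-2)·-3 = 13
⇒ Θ^3 M^13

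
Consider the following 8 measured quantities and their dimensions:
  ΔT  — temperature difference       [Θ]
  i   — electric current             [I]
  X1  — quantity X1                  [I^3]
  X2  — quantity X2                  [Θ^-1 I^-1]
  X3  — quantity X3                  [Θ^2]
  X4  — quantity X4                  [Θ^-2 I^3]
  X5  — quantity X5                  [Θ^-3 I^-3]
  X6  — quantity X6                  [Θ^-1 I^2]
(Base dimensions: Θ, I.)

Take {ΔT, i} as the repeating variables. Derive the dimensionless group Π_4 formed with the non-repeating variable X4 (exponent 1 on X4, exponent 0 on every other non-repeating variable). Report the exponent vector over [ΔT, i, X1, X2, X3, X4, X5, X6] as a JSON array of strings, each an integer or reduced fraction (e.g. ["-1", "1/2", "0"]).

Exponent matrix [Θ,I] × [ΔT,i,X1,X2,X3,X4,X5,X6]:
  Θ: [ 1  0  0 -1  2 -2 -3 -1]
  I: [ 0  1  3 -1  0  3 -3  2]
Echelon form has 2 nonzero rows (pivots: ΔT,i)
Pivot set = {ΔT,i}, free = {X1,X2,X3,X4,X5,X6}
RREF:
  r0: [   1    0    0   -1    2   -2   -3   -1]
  r1: [   0    1    3   -1    0    3   -3    2]
Fix exponent of X4 at 1, X1 at 0, X2 at 0, X3 at 0, X5 at 0, X6 at 0; solve each RREF row for its pivot's exponent:
  r0: exp(ΔT) + (-2)·1 = 0 ⇒ exp(ΔT) = 2
  r1: exp(i) + (3)·1 = 0 ⇒ exp(i) = -3
Π_4 = ΔT^2 · i^-3 · X4

["2", "-3", "0", "0", "0", "1", "0", "0"]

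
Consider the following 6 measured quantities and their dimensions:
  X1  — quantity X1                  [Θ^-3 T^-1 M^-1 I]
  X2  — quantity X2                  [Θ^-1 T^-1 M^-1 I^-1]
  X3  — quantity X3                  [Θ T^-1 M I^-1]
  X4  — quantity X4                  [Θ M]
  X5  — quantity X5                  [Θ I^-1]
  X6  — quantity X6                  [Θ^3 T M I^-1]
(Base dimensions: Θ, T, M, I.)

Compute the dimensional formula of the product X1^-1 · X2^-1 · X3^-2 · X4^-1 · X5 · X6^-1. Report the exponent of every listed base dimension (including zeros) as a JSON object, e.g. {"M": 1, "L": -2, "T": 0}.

{"Θ": -1, "T": 3, "M": -2, "I": 2}

Dimensional matrix (Θ×T×M×I by X1×X2×X3×X4×X5×X6):
  Θ: [-3 -1  1  1  1  3]
  T: [-1 -1 -1  0  0  1]
  M: [-1 -1  1  1  0  1]
  I: [ 1 -1 -1  0 -1 -1]
  [Θ]: (-1)·-3+(-1)·-1+(-2)·1+(-1)·1+(1)·1+(-1)·3 = -1
  [T]: (-1)·-1+(-1)·-1+(-2)·-1+(-1)·0+(1)·0+(-1)·1 = 3
  [M]: (-1)·-1+(-1)·-1+(-2)·1+(-1)·1+(1)·0+(-1)·1 = -2
  [I]: (-1)·1+(-1)·-1+(-2)·-1+(-1)·0+(1)·-1+(-1)·-1 = 2
⇒ Θ^-1 T^3 M^-2 I^2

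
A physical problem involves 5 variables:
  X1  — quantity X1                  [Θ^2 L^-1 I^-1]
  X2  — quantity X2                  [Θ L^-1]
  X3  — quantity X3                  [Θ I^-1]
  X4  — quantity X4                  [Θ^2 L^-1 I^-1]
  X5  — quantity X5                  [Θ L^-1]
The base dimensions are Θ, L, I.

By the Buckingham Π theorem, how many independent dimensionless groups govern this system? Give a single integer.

3

Dimensional matrix (Θ×L×I by X1×X2×X3×X4×X5):
  Θ: [ 2  1  1  2  1]
  L: [-1 -1  0 -1 -1]
  I: [-1  0 -1 -1  0]
Row reduction gives pivot columns X1,X2; rank = 2
n=5, r=2 ⇒ 3 dimensionless groups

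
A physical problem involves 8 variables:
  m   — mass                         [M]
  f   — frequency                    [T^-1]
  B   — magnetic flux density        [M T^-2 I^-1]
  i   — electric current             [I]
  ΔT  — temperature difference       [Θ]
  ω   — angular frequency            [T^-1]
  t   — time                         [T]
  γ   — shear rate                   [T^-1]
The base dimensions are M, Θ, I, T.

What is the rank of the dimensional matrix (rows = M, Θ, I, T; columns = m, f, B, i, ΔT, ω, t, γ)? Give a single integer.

4

Exponent matrix [M,Θ,I,T] × [m,f,B,i,ΔT,ω,t,γ]:
  M: [ 1  0  1  0  0  0  0  0]
  Θ: [ 0  0  0  0  1  0  0  0]
  I: [ 0  0 -1  1  0  0  0  0]
  T: [ 0 -1 -2  0  0 -1  1 -1]
RREF → pivots at {m,f,B,ΔT} ⇒ r = 4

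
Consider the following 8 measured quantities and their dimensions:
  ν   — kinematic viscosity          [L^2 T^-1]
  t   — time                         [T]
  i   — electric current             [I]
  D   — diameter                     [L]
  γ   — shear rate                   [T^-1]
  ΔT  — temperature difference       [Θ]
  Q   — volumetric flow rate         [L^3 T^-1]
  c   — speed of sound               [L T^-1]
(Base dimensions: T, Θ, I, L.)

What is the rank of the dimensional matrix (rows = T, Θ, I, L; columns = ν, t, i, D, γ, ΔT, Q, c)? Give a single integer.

4

Dimensional matrix (T×Θ×I×L by ν×t×i×D×γ×ΔT×Q×c):
  T: [-1  1  0  0 -1  0 -1 -1]
  Θ: [ 0  0  0  0  0  1  0  0]
  I: [ 0  0  1  0  0  0  0  0]
  L: [ 2  0  0  1  0  0  3  1]
Echelon form has 4 nonzero rows (pivots: ν,t,i,ΔT)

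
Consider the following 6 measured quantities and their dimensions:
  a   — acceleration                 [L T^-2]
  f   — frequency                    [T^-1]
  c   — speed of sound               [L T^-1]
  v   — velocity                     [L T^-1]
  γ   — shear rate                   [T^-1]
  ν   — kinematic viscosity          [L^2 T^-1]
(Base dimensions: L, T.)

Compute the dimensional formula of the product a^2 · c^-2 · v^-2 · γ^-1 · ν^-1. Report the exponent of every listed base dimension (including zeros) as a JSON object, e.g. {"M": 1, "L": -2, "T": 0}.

{"L": -4, "T": 2}

Dimensional matrix (L×T by a×f×c×v×γ×ν):
  L: [ 1  0  1  1  0  2]
  T: [-2 -1 -1 -1 -1 -1]
  [L]: (2)·1+(-2)·1+(-2)·1+(-1)·0+(-1)·2 = -4
  [T]: (2)·-2+(-2)·-1+(-2)·-1+(-1)·-1+(-1)·-1 = 2
⇒ L^-4 T^2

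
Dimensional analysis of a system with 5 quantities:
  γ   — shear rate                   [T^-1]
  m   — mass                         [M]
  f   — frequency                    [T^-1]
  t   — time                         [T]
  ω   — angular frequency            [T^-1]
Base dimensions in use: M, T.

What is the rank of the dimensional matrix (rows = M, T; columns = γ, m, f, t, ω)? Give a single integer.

Dimensional matrix (M×T by γ×m×f×t×ω):
  M: [ 0  1  0  0  0]
  T: [-1  0 -1  1 -1]
Echelon form has 2 nonzero rows (pivots: γ,m)

2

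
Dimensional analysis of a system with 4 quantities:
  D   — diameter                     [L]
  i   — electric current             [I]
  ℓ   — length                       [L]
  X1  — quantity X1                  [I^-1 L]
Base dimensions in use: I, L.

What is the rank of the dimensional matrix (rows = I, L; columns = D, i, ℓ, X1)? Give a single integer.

2

Write exponents as rows I,L / cols D,i,ℓ,X1:
  I: [ 0  1  0 -1]
  L: [ 1  0  1  1]
Row reduction gives pivot columns D,i; rank = 2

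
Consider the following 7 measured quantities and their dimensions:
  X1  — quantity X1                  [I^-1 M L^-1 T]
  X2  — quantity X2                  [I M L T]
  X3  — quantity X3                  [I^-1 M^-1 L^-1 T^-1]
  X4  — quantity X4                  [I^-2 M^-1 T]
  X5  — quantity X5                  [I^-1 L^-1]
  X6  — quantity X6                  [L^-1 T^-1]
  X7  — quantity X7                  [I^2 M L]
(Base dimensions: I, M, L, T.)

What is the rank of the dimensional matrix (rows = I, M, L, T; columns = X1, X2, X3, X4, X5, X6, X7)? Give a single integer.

Dimensional matrix (I×M×L×T by X1×X2×X3×X4×X5×X6×X7):
  I: [-1  1 -1 -2 -1  0  2]
  M: [ 1  1 -1 -1  0  0  1]
  L: [-1  1 -1  0 -1 -1  1]
  T: [ 1  1 -1  1  0 -1  0]
Echelon form has 3 nonzero rows (pivots: X1,X2,X4)

3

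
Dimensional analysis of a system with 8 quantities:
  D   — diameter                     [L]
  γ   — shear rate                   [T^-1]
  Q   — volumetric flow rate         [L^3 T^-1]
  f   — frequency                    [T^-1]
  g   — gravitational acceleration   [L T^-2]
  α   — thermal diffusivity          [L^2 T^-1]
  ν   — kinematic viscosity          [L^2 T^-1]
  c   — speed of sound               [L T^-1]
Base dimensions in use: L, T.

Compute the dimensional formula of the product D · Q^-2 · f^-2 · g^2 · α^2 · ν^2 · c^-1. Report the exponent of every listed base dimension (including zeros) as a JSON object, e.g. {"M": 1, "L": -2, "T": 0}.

{"L": 4, "T": -3}

Exponent matrix [L,T] × [D,γ,Q,f,g,α,ν,c]:
  L: [ 1  0  3  0  1  2  2  1]
  T: [ 0 -1 -1 -1 -2 -1 -1 -1]
  [L]: (1)·1+(-2)·3+(-2)·0+(2)·1+(2)·2+(2)·2+(-1)·1 = 4
  [T]: (1)·0+(-2)·-1+(-2)·-1+(2)·-2+(2)·-1+(2)·-1+(-1)·-1 = -3
⇒ L^4 T^-3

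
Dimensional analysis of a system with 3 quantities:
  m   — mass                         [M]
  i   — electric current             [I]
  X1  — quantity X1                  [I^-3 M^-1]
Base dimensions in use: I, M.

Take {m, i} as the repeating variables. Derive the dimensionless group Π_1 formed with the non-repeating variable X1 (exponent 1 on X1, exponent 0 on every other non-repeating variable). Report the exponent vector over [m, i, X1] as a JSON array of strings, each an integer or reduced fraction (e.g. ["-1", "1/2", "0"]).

["1", "3", "1"]

Write exponents as rows I,M / cols m,i,X1:
  I: [ 0  1 -3]
  M: [ 1  0 -1]
Echelon form has 2 nonzero rows (pivots: m,i)
Pivot set = {m,i}, free = {X1}
RREF:
  r0: [   1    0   -1]
  r1: [   0    1   -3]
Fix exponent of X1 at 1; solve each RREF row for its pivot's exponent:
  r0: exp(m) + (-1)·1 = 0 ⇒ exp(m) = 1
  r1: exp(i) + (-3)·1 = 0 ⇒ exp(i) = 3
Π_1 = m · i^3 · X1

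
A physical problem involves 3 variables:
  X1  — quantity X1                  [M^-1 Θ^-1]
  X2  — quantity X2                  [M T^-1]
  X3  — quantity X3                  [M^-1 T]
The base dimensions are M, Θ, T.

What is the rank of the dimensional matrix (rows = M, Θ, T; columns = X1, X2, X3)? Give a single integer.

Exponent matrix [M,Θ,T] × [X1,X2,X3]:
  M: [-1  1 -1]
  Θ: [-1  0  0]
  T: [ 0 -1  1]
Echelon form has 2 nonzero rows (pivots: X1,X2)

2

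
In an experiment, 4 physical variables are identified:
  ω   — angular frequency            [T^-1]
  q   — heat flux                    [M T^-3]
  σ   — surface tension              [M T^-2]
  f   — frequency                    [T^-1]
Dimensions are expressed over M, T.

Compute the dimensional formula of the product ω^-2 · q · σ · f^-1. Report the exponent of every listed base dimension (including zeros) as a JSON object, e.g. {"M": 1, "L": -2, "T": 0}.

Dimensional matrix (M×T by ω×q×σ×f):
  M: [ 0  1  1  0]
  T: [-1 -3 -2 -1]
  [M]: (-2)·0+(1)·1+(1)·1+(-1)·0 = 2
  [T]: (-2)·-1+(1)·-3+(1)·-2+(-1)·-1 = -2
⇒ M^2 T^-2

{"M": 2, "T": -2}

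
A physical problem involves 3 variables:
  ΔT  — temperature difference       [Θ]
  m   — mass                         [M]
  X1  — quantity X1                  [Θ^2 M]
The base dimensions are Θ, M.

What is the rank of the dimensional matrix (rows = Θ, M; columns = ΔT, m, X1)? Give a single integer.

2

Write exponents as rows Θ,M / cols ΔT,m,X1:
  Θ: [ 1  0  2]
  M: [ 0  1  1]
Row reduction gives pivot columns ΔT,m; rank = 2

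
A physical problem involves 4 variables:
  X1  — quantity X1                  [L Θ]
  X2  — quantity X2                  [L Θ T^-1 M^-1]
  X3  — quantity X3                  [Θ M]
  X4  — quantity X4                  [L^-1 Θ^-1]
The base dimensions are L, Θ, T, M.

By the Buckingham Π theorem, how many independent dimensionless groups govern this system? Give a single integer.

1

Exponent matrix [L,Θ,T,M] × [X1,X2,X3,X4]:
  L: [ 1  1  0 -1]
  Θ: [ 1  1  1 -1]
  T: [ 0 -1  0  0]
  M: [ 0 -1  1  0]
RREF → pivots at {X1,X2,X3} ⇒ r = 3
n=4, r=3 ⇒ 1 dimensionless group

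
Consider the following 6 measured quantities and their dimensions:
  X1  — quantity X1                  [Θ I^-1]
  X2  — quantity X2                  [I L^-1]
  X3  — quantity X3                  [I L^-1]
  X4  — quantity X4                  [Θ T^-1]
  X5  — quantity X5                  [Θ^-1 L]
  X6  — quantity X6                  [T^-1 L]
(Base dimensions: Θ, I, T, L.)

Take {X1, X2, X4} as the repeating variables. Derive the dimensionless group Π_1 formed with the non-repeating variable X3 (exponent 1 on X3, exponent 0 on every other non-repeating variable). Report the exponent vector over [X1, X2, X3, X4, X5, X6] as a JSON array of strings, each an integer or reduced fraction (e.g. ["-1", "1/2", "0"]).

["0", "-1", "1", "0", "0", "0"]

Write exponents as rows Θ,I,T,L / cols X1,X2,X3,X4,X5,X6:
  Θ: [ 1  0  0  1 -1  0]
  I: [-1  1  1  0  0  0]
  T: [ 0  0  0 -1  0 -1]
  L: [ 0 -1 -1  0  1  1]
Row reduction gives pivot columns X1,X2,X4; rank = 3
Pivot set = {X1,X2,X4}, free = {X3,X5,X6}
RREF:
  r0: [   1    0    0    0   -1   -1]
  r1: [   0    1    1    0   -1   -1]
  r2: [   0    0    0    1    0    1]
  r3: [   0    0    0    0    0    0]
Fix exponent of X3 at 1, X5 at 0, X6 at 0; solve each RREF row for its pivot's exponent:
  r0: exp(X1) + (0)·1 = 0 ⇒ exp(X1) = 0
  r1: exp(X2) + (1)·1 = 0 ⇒ exp(X2) = -1
  r2: exp(X4) + (0)·1 = 0 ⇒ exp(X4) = 0
Π_1 = X2^-1 · X3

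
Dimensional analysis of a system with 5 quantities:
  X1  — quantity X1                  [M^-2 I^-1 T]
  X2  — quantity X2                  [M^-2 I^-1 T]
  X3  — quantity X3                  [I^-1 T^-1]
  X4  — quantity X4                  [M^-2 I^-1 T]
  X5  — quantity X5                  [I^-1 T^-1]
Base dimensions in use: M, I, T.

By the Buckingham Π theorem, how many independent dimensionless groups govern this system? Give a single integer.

3

Dimensional matrix (M×I×T by X1×X2×X3×X4×X5):
  M: [-2 -2  0 -2  0]
  I: [-1 -1 -1 -1 -1]
  T: [ 1  1 -1  1 -1]
RREF → pivots at {X1,X3} ⇒ r = 2
5 vars − rank 2 = 3 Π groups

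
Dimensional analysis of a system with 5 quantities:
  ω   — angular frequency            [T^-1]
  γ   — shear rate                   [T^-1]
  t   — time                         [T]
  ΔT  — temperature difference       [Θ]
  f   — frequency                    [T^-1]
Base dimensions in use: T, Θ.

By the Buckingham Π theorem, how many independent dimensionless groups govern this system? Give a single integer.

Write exponents as rows T,Θ / cols ω,γ,t,ΔT,f:
  T: [-1 -1  1  0 -1]
  Θ: [ 0  0  0  1  0]
RREF → pivots at {ω,ΔT} ⇒ r = 2
Π count = n − r = 5 − 2 = 3

3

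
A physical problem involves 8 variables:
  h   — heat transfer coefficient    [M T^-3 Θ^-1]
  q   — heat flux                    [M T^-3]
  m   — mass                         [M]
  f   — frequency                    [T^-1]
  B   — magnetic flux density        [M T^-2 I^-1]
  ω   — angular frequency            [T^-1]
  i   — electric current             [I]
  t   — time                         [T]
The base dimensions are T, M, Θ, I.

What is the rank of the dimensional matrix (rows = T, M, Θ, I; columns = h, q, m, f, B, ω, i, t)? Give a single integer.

Write exponents as rows T,M,Θ,I / cols h,q,m,f,B,ω,i,t:
  T: [-3 -3  0 -1 -2 -1  0  1]
  M: [ 1  1  1  0  1  0  0  0]
  Θ: [-1  0  0  0  0  0  0  0]
  I: [ 0  0  0  0 -1  0  1  0]
Row reduction gives pivot columns h,q,m,B; rank = 4

4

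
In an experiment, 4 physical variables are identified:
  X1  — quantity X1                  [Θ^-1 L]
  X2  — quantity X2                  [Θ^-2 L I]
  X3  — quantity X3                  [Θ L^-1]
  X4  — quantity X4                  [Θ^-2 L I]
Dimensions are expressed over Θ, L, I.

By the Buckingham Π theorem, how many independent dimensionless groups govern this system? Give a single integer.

2

Dimensional matrix (Θ×L×I by X1×X2×X3×X4):
  Θ: [-1 -2  1 -2]
  L: [ 1  1 -1  1]
  I: [ 0  1  0  1]
RREF → pivots at {X1,X2} ⇒ r = 2
n=4, r=2 ⇒ 2 dimensionless groups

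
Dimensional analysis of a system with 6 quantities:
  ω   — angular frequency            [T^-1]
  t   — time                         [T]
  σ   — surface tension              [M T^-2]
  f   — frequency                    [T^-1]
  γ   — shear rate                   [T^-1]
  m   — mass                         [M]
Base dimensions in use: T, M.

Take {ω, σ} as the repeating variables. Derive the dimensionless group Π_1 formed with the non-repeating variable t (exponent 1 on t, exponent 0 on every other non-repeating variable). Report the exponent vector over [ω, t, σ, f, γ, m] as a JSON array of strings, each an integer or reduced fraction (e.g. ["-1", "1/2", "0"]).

Exponent matrix [T,M] × [ω,t,σ,f,γ,m]:
  T: [-1  1 -2 -1 -1  0]
  M: [ 0  0  1  0  0  1]
Row reduction gives pivot columns ω,σ; rank = 2
Repeat: ω,σ; free: t,f,γ,m
RREF:
  r0: [   1   -1    0    1    1   -2]
  r1: [   0    0    1    0    0    1]
Fix exponent of t at 1, f at 0, γ at 0, m at 0; solve each RREF row for its pivot's exponent:
  r0: exp(ω) + (-1)·1 = 0 ⇒ exp(ω) = 1
  r1: exp(σ) + (0)·1 = 0 ⇒ exp(σ) = 0
Π_1 = ω · t

["1", "1", "0", "0", "0", "0"]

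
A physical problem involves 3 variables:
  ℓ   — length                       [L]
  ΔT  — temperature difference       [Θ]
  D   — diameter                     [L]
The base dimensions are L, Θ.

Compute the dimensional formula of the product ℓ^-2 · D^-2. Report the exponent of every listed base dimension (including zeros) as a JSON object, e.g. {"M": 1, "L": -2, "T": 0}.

Write exponents as rows L,Θ / cols ℓ,ΔT,D:
  L: [ 1  0  1]
  Θ: [ 0  1  0]
  [L]: (-2)·1+(-2)·1 = -4
  [Θ]: (-2)·0+(-2)·0 = 0
⇒ L^-4

{"L": -4, "Θ": 0}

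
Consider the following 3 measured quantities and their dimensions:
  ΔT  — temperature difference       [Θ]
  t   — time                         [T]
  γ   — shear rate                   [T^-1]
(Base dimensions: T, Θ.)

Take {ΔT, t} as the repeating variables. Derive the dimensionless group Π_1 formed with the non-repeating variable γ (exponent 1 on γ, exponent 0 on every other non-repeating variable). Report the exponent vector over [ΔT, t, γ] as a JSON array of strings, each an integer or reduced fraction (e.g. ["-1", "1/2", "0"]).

["0", "1", "1"]

Dimensional matrix (T×Θ by ΔT×t×γ):
  T: [ 0  1 -1]
  Θ: [ 1  0  0]
RREF → pivots at {ΔT,t} ⇒ r = 2
Pivot set = {ΔT,t}, free = {γ}
RREF:
  r0: [   1    0    0]
  r1: [   0    1   -1]
Fix exponent of γ at 1; solve each RREF row for its pivot's exponent:
  r0: exp(ΔT) + (0)·1 = 0 ⇒ exp(ΔT) = 0
  r1: exp(t) + (-1)·1 = 0 ⇒ exp(t) = 1
Π_1 = t · γ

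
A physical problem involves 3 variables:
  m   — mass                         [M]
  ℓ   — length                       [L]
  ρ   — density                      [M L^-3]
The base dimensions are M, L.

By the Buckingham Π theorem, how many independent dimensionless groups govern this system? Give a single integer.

Dimensional matrix (M×L by m×ℓ×ρ):
  M: [ 1  0  1]
  L: [ 0  1 -3]
RREF → pivots at {m,ℓ} ⇒ r = 2
n=3, r=2 ⇒ 1 dimensionless group

1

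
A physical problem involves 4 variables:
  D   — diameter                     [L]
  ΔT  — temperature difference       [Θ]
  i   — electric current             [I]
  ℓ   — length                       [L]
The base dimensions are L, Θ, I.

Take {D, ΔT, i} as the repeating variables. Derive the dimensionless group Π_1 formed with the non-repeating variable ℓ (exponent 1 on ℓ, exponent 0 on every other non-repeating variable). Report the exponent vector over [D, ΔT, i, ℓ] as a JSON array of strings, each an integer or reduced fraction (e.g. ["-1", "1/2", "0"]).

Dimensional matrix (L×Θ×I by D×ΔT×i×ℓ):
  L: [ 1  0  0  1]
  Θ: [ 0  1  0  0]
  I: [ 0  0  1  0]
Row reduction gives pivot columns D,ΔT,i; rank = 3
Pivot set = {D,ΔT,i}, free = {ℓ}
RREF:
  r0: [   1    0    0    1]
  r1: [   0    1    0    0]
  r2: [   0    0    1    0]
Fix exponent of ℓ at 1; solve each RREF row for its pivot's exponent:
  r0: exp(D) + (1)·1 = 0 ⇒ exp(D) = -1
  r1: exp(ΔT) + (0)·1 = 0 ⇒ exp(ΔT) = 0
  r2: exp(i) + (0)·1 = 0 ⇒ exp(i) = 0
Π_1 = D^-1 · ℓ

["-1", "0", "0", "1"]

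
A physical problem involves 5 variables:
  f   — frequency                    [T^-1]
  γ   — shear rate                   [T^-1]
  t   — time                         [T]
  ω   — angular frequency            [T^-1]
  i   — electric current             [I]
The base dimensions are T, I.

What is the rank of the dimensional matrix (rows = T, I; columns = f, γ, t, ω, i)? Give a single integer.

2

Write exponents as rows T,I / cols f,γ,t,ω,i:
  T: [-1 -1  1 -1  0]
  I: [ 0  0  0  0  1]
Row reduction gives pivot columns f,i; rank = 2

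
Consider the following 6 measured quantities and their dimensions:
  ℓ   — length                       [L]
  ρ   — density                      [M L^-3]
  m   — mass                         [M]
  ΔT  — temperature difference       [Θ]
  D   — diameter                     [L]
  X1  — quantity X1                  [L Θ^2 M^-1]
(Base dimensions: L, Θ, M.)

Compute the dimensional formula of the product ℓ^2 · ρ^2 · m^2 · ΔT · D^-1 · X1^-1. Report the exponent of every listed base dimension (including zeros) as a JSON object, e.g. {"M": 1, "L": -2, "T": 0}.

Dimensional matrix (L×Θ×M by ℓ×ρ×m×ΔT×D×X1):
  L: [ 1 -3  0  0  1  1]
  Θ: [ 0  0  0  1  0  2]
  M: [ 0  1  1  0  0 -1]
  [L]: (2)·1+(2)·-3+(2)·0+(1)·0+(-1)·1+(-1)·1 = -6
  [Θ]: (2)·0+(2)·0+(2)·0+(1)·1+(-1)·0+(-1)·2 = -1
  [M]: (2)·0+(2)·1+(2)·1+(1)·0+(-1)·0+(-1)·-1 = 5
⇒ L^-6 Θ^-1 M^5

{"L": -6, "Θ": -1, "M": 5}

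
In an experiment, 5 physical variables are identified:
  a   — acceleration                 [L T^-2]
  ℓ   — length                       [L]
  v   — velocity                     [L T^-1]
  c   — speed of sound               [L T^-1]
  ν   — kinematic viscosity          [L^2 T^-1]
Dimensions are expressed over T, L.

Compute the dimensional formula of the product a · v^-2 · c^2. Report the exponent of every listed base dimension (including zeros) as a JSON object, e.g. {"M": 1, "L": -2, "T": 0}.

Exponent matrix [T,L] × [a,ℓ,v,c,ν]:
  T: [-2  0 -1 -1 -1]
  L: [ 1  1  1  1  2]
  [T]: (1)·-2+(-2)·-1+(2)·-1 = -2
  [L]: (1)·1+(-2)·1+(2)·1 = 1
⇒ T^-2 L

{"T": -2, "L": 1}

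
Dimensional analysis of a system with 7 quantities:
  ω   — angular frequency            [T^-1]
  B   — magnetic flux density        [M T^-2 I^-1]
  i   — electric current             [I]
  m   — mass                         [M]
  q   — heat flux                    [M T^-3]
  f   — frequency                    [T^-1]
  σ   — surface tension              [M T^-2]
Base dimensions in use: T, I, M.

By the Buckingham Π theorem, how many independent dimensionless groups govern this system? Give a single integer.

Dimensional matrix (T×I×M by ω×B×i×m×q×f×σ):
  T: [-1 -2  0  0 -3 -1 -2]
  I: [ 0 -1  1  0  0  0  0]
  M: [ 0  1  0  1  1  0  1]
Row reduction gives pivot columns ω,B,i; rank = 3
n=7, r=3 ⇒ 4 dimensionless groups

4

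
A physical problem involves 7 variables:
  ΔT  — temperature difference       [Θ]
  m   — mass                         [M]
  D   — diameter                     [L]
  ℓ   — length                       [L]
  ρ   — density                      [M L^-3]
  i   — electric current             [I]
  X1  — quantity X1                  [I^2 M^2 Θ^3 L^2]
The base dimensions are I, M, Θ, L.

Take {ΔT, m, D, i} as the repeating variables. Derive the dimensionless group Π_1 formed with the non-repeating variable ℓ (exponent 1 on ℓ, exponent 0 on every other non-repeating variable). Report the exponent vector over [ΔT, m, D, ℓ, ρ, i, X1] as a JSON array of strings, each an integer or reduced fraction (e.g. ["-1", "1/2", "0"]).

Exponent matrix [I,M,Θ,L] × [ΔT,m,D,ℓ,ρ,i,X1]:
  I: [ 0  0  0  0  0  1  2]
  M: [ 0  1  0  0  1  0  2]
  Θ: [ 1  0  0  0  0  0  3]
  L: [ 0  0  1  1 -3  0  2]
Echelon form has 4 nonzero rows (pivots: ΔT,m,D,i)
Repeat: ΔT,m,D,i; free: ℓ,ρ,X1
RREF:
  r0: [   1    0    0    0    0    0    3]
  r1: [   0    1    0    0    1    0    2]
  r2: [   0    0    1    1   -3    0    2]
  r3: [   0    0    0    0    0    1    2]
Fix exponent of ℓ at 1, ρ at 0, X1 at 0; solve each RREF row for its pivot's exponent:
  r0: exp(ΔT) + (0)·1 = 0 ⇒ exp(ΔT) = 0
  r1: exp(m) + (0)·1 = 0 ⇒ exp(m) = 0
  r2: exp(D) + (1)·1 = 0 ⇒ exp(D) = -1
  r3: exp(i) + (0)·1 = 0 ⇒ exp(i) = 0
Π_1 = D^-1 · ℓ

["0", "0", "-1", "1", "0", "0", "0"]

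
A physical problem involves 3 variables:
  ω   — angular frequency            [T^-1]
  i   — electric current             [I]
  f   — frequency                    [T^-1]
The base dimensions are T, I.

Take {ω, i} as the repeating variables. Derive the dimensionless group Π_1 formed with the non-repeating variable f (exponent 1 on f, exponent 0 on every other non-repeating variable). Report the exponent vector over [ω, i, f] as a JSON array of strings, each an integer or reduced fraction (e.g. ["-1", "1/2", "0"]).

Dimensional matrix (T×I by ω×i×f):
  T: [-1  0 -1]
  I: [ 0  1  0]
Row reduction gives pivot columns ω,i; rank = 2
Repeat: ω,i; free: f
RREF:
  r0: [   1    0    1]
  r1: [   0    1    0]
Fix exponent of f at 1; solve each RREF row for its pivot's exponent:
  r0: exp(ω) + (1)·1 = 0 ⇒ exp(ω) = -1
  r1: exp(i) + (0)·1 = 0 ⇒ exp(i) = 0
Π_1 = ω^-1 · f

["-1", "0", "1"]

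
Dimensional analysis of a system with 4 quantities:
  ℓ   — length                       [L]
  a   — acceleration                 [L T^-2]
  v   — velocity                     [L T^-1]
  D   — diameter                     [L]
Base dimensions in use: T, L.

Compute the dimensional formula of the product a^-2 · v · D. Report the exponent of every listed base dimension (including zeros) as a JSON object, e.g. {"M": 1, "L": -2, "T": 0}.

{"T": 3, "L": 0}

Dimensional matrix (T×L by ℓ×a×v×D):
  T: [ 0 -2 -1  0]
  L: [ 1  1  1  1]
  [T]: (-2)·-2+(1)·-1+(1)·0 = 3
  [L]: (-2)·1+(1)·1+(1)·1 = 0
⇒ T^3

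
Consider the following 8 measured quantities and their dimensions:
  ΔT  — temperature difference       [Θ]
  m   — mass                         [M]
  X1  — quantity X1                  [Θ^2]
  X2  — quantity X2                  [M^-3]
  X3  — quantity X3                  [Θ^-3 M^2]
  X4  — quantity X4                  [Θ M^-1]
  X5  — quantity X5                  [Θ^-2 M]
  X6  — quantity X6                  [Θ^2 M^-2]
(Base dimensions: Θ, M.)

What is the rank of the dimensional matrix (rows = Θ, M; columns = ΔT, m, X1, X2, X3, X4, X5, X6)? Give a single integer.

Exponent matrix [Θ,M] × [ΔT,m,X1,X2,X3,X4,X5,X6]:
  Θ: [ 1  0  2  0 -3  1 -2  2]
  M: [ 0  1  0 -3  2 -1  1 -2]
Row reduction gives pivot columns ΔT,m; rank = 2

2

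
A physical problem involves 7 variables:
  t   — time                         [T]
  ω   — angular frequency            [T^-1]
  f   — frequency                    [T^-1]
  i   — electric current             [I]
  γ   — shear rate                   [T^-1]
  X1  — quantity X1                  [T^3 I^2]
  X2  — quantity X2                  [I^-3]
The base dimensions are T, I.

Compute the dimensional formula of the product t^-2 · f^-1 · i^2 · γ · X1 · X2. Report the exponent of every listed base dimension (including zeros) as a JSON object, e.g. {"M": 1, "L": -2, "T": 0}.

{"T": 1, "I": 1}

Dimensional matrix (T×I by t×ω×f×i×γ×X1×X2):
  T: [ 1 -1 -1  0 -1  3  0]
  I: [ 0  0  0  1  0  2 -3]
  [T]: (-2)·1+(-1)·-1+(2)·0+(1)·-1+(1)·3+(1)·0 = 1
  [I]: (-2)·0+(-1)·0+(2)·1+(1)·0+(1)·2+(1)·-3 = 1
⇒ T I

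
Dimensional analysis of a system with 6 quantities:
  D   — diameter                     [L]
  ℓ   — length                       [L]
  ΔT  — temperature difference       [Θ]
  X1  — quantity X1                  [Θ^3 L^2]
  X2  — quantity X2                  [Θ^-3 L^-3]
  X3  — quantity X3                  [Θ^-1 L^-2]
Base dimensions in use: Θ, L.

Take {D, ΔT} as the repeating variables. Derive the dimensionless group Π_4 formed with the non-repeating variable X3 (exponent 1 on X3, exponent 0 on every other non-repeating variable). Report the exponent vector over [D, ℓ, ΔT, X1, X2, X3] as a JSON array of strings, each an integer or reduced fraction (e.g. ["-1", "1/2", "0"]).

["2", "0", "1", "0", "0", "1"]

Dimensional matrix (Θ×L by D×ℓ×ΔT×X1×X2×X3):
  Θ: [ 0  0  1  3 -3 -1]
  L: [ 1  1  0  2 -3 -2]
Row reduction gives pivot columns D,ΔT; rank = 2
Repeat: D,ΔT; free: ℓ,X1,X2,X3
RREF:
  r0: [   1    1    0    2   -3   -2]
  r1: [   0    0    1    3   -3   -1]
Fix exponent of X3 at 1, ℓ at 0, X1 at 0, X2 at 0; solve each RREF row for its pivot's exponent:
  r0: exp(D) + (-2)·1 = 0 ⇒ exp(D) = 2
  r1: exp(ΔT) + (-1)·1 = 0 ⇒ exp(ΔT) = 1
Π_4 = D^2 · ΔT · X3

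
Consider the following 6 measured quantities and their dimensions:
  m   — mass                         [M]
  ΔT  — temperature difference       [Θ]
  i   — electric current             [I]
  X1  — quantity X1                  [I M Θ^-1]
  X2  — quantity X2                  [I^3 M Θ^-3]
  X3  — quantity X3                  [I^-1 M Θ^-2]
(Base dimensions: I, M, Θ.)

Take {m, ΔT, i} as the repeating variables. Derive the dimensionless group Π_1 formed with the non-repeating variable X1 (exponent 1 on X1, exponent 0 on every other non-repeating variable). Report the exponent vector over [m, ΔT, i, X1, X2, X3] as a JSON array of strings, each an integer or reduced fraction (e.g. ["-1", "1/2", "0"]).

Write exponents as rows I,M,Θ / cols m,ΔT,i,X1,X2,X3:
  I: [ 0  0  1  1  3 -1]
  M: [ 1  0  0  1  1  1]
  Θ: [ 0  1  0 -1 -3 -2]
RREF → pivots at {m,ΔT,i} ⇒ r = 3
Pivot set = {m,ΔT,i}, free = {X1,X2,X3}
RREF:
  r0: [   1    0    0    1    1    1]
  r1: [   0    1    0   -1   -3   -2]
  r2: [   0    0    1    1    3   -1]
Fix exponent of X1 at 1, X2 at 0, X3 at 0; solve each RREF row for its pivot's exponent:
  r0: exp(m) + (1)·1 = 0 ⇒ exp(m) = -1
  r1: exp(ΔT) + (-1)·1 = 0 ⇒ exp(ΔT) = 1
  r2: exp(i) + (1)·1 = 0 ⇒ exp(i) = -1
Π_1 = m^-1 · ΔT · i^-1 · X1

["-1", "1", "-1", "1", "0", "0"]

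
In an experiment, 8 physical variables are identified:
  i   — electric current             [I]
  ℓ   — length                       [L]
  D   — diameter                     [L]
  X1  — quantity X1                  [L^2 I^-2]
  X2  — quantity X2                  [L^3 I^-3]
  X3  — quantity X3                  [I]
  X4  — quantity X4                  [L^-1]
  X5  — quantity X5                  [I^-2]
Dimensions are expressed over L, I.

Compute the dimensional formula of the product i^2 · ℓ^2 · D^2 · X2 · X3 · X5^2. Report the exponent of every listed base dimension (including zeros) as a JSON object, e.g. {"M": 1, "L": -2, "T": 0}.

{"L": 7, "I": -4}

Write exponents as rows L,I / cols i,ℓ,D,X1,X2,X3,X4,X5:
  L: [ 0  1  1  2  3  0 -1  0]
  I: [ 1  0  0 -2 -3  1  0 -2]
  [L]: (2)·0+(2)·1+(2)·1+(1)·3+(1)·0+(2)·0 = 7
  [I]: (2)·1+(2)·0+(2)·0+(1)·-3+(1)·1+(2)·-2 = -4
⇒ L^7 I^-4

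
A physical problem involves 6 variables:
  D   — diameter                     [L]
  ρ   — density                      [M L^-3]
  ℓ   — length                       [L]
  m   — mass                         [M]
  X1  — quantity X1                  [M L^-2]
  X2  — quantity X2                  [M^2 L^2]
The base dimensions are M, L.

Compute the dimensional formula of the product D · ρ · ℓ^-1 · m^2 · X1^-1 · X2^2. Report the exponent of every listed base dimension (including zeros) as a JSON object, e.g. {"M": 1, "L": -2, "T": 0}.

Dimensional matrix (M×L by D×ρ×ℓ×m×X1×X2):
  M: [ 0  1  0  1  1  2]
  L: [ 1 -3  1  0 -2  2]
  [M]: (1)·0+(1)·1+(-1)·0+(2)·1+(-1)·1+(2)·2 = 6
  [L]: (1)·1+(1)·-3+(-1)·1+(2)·0+(-1)·-2+(2)·2 = 3
⇒ M^6 L^3

{"M": 6, "L": 3}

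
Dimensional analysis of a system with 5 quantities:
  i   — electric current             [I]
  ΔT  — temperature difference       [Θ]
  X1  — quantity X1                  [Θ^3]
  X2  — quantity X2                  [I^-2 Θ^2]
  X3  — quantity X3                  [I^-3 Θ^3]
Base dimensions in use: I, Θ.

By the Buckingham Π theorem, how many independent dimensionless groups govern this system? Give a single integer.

3

Dimensional matrix (I×Θ by i×ΔT×X1×X2×X3):
  I: [ 1  0  0 -2 -3]
  Θ: [ 0  1  3  2  3]
RREF → pivots at {i,ΔT} ⇒ r = 2
5 vars − rank 2 = 3 Π groups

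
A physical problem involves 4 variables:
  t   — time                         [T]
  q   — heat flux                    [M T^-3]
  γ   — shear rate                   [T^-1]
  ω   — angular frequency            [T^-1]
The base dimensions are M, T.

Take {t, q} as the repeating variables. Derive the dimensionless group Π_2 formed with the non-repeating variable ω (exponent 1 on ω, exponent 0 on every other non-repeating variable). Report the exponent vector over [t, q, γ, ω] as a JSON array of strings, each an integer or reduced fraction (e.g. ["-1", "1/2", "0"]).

Exponent matrix [M,T] × [t,q,γ,ω]:
  M: [ 0  1  0  0]
  T: [ 1 -3 -1 -1]
RREF → pivots at {t,q} ⇒ r = 2
Pivot set = {t,q}, free = {γ,ω}
RREF:
  r0: [   1    0   -1   -1]
  r1: [   0    1    0    0]
Fix exponent of ω at 1, γ at 0; solve each RREF row for its pivot's exponent:
  r0: exp(t) + (-1)·1 = 0 ⇒ exp(t) = 1
  r1: exp(q) + (0)·1 = 0 ⇒ exp(q) = 0
Π_2 = t · ω

["1", "0", "0", "1"]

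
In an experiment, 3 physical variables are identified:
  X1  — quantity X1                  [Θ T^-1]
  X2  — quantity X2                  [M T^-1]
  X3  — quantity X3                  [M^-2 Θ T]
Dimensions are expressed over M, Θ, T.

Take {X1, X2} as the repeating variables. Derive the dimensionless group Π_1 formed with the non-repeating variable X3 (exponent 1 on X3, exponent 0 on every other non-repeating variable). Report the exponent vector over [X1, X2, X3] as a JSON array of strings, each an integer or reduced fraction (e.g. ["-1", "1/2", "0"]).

Write exponents as rows M,Θ,T / cols X1,X2,X3:
  M: [ 0  1 -2]
  Θ: [ 1  0  1]
  T: [-1 -1  1]
Echelon form has 2 nonzero rows (pivots: X1,X2)
Repeat: X1,X2; free: X3
RREF:
  r0: [   1    0    1]
  r1: [   0    1   -2]
  r2: [   0    0    0]
Fix exponent of X3 at 1; solve each RREF row for its pivot's exponent:
  r0: exp(X1) + (1)·1 = 0 ⇒ exp(X1) = -1
  r1: exp(X2) + (-2)·1 = 0 ⇒ exp(X2) = 2
Π_1 = X1^-1 · X2^2 · X3

["-1", "2", "1"]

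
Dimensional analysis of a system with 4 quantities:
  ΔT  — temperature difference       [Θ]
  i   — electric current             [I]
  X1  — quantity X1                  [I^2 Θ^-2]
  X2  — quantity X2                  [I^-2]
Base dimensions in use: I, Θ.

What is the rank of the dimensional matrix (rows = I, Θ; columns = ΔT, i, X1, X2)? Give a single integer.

2

Write exponents as rows I,Θ / cols ΔT,i,X1,X2:
  I: [ 0  1  2 -2]
  Θ: [ 1  0 -2  0]
Row reduction gives pivot columns ΔT,i; rank = 2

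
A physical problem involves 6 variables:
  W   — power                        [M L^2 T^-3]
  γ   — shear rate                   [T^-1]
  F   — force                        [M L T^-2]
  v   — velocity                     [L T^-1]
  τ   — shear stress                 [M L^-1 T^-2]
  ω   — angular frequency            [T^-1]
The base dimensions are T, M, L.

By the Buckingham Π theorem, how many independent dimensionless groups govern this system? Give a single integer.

Dimensional matrix (T×M×L by W×γ×F×v×τ×ω):
  T: [-3 -1 -2 -1 -2 -1]
  M: [ 1  0  1  0  1  0]
  L: [ 2  0  1  1 -1  0]
Row reduction gives pivot columns W,γ,F; rank = 3
6 vars − rank 3 = 3 Π groups

3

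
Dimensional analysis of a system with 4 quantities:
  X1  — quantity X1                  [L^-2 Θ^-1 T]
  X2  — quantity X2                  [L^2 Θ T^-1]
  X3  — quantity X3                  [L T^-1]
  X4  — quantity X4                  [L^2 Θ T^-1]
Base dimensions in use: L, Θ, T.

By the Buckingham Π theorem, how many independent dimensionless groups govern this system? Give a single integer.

2

Write exponents as rows L,Θ,T / cols X1,X2,X3,X4:
  L: [-2  2  1  2]
  Θ: [-1  1  0  1]
  T: [ 1 -1 -1 -1]
RREF → pivots at {X1,X3} ⇒ r = 2
4 vars − rank 2 = 2 Π groups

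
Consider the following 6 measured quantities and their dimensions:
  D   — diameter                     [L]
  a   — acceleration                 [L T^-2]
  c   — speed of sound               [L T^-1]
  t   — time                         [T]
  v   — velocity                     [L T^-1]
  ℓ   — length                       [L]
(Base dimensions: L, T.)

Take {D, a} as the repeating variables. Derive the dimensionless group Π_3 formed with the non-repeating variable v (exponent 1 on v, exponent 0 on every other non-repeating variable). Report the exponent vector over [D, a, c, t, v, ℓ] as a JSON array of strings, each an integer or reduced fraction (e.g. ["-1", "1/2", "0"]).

Write exponents as rows L,T / cols D,a,c,t,v,ℓ:
  L: [ 1  1  1  0  1  1]
  T: [ 0 -2 -1  1 -1  0]
Row reduction gives pivot columns D,a; rank = 2
Repeat: D,a; free: c,t,v,ℓ
RREF:
  r0: [   1    0  1/2  1/2  1/2    1]
  r1: [   0    1  1/2 -1/2  1/2    0]
Fix exponent of v at 1, c at 0, t at 0, ℓ at 0; solve each RREF row for its pivot's exponent:
  r0: exp(D) + (1/2)·1 = 0 ⇒ exp(D) = -1/2
  r1: exp(a) + (1/2)·1 = 0 ⇒ exp(a) = -1/2
Π_3 = D^(-1/2) · a^(-1/2) · v

["-1/2", "-1/2", "0", "0", "1", "0"]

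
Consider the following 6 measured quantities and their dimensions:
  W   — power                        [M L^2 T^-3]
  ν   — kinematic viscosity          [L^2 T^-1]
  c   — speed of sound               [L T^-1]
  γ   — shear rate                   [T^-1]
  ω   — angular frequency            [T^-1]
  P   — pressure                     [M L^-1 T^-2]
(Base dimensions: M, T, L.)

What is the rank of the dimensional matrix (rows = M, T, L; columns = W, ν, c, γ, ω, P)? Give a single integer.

3

Exponent matrix [M,T,L] × [W,ν,c,γ,ω,P]:
  M: [ 1  0  0  0  0  1]
  T: [-3 -1 -1 -1 -1 -2]
  L: [ 2  2  1  0  0 -1]
RREF → pivots at {W,ν,c} ⇒ r = 3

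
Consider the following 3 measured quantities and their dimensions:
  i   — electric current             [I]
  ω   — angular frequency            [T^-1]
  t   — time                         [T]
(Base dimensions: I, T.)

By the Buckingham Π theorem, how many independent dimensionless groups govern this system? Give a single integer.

1

Dimensional matrix (I×T by i×ω×t):
  I: [ 1  0  0]
  T: [ 0 -1  1]
RREF → pivots at {i,ω} ⇒ r = 2
n=3, r=2 ⇒ 1 dimensionless group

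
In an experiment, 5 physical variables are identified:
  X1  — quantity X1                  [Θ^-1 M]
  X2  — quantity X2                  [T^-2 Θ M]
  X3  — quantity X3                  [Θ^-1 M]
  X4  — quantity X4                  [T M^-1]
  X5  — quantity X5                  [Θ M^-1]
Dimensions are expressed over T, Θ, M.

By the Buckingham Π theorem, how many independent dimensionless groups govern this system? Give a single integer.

Exponent matrix [T,Θ,M] × [X1,X2,X3,X4,X5]:
  T: [ 0 -2  0  1  0]
  Θ: [-1  1 -1  0  1]
  M: [ 1  1  1 -1 -1]
Row reduction gives pivot columns X1,X2; rank = 2
n=5, r=2 ⇒ 3 dimensionless groups

3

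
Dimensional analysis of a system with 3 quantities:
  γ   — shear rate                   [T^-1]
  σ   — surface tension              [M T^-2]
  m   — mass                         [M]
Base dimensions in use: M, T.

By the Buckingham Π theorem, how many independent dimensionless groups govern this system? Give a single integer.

Exponent matrix [M,T] × [γ,σ,m]:
  M: [ 0  1  1]
  T: [-1 -2  0]
RREF → pivots at {γ,σ} ⇒ r = 2
Π count = n − r = 3 − 2 = 1

1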